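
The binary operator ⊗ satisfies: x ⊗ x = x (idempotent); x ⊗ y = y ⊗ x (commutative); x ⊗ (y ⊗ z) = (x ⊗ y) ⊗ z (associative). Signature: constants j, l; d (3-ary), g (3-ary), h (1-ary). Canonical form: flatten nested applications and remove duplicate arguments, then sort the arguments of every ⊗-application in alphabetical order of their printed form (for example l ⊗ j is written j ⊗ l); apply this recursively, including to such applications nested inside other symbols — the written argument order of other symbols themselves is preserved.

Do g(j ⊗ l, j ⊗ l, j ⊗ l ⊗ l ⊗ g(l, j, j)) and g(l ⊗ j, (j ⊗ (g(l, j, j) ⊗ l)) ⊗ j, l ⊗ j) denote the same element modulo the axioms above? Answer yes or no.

Answer: no — g(j ⊗ l, j ⊗ l, g(l, j, j) ⊗ j ⊗ l) vs g(j ⊗ l, g(l, j, j) ⊗ j ⊗ l, j ⊗ l)

Derivation:
Left:  g(j ⊗ l, j ⊗ l, j ⊗ l ⊗ l ⊗ g(l, j, j))
  Focus inside:  j ⊗ l ⊗ l ⊗ g(l, j, j)
  Drop duplicates:  drop duplicate l
  Sort arguments:  g(l, j, j) ⊗ j ⊗ l
  Put back:  g(j ⊗ l, j ⊗ l, g(l, j, j) ⊗ j ⊗ l)
Right:  g(l ⊗ j, (j ⊗ (g(l, j, j) ⊗ l)) ⊗ j, l ⊗ j)
  Work inside:  (j ⊗ (g(l, j, j) ⊗ l)) ⊗ j
  Flatten:  j ⊗ g(l, j, j) ⊗ l ⊗ j
  Idempotence:  drop duplicate j
  Order the arguments:  g(l, j, j) ⊗ j ⊗ l
  Reassemble:  g(j ⊗ l, g(l, j, j) ⊗ j ⊗ l, j ⊗ l)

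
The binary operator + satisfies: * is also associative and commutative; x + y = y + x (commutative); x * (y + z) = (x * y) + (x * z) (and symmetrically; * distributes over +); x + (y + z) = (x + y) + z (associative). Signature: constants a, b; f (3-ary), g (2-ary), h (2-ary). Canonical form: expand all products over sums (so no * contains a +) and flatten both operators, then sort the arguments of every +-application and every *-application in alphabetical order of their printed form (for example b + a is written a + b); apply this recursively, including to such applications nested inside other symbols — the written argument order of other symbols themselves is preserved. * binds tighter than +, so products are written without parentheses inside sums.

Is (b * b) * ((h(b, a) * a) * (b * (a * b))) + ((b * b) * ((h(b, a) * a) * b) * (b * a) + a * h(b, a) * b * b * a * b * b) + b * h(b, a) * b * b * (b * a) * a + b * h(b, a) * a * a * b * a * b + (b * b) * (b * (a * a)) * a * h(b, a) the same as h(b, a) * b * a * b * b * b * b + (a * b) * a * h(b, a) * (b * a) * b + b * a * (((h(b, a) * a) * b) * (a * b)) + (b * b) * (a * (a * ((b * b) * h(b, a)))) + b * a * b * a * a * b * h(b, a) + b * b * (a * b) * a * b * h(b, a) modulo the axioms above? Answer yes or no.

Answer: no — a * a * a * b * b * b * h(b, a) + a * a * a * b * b * b * h(b, a) + a * a * b * b * b * b * h(b, a) + a * a * b * b * b * b * h(b, a) + a * a * b * b * b * b * h(b, a) + a * a * b * b * b * b * h(b, a) vs a * a * a * b * b * b * h(b, a) + a * a * a * b * b * b * h(b, a) + a * a * a * b * b * b * h(b, a) + a * a * b * b * b * b * h(b, a) + a * a * b * b * b * b * h(b, a) + a * b * b * b * b * b * h(b, a)

Derivation:
Left:  (b * b) * ((h(b, a) * a) * (b * (a * b))) + ((b * b) * ((h(b, a) * a) * b) * (b * a) + a * h(b, a) * b * b * a * b * b) + b * h(b, a) * b * b * (b * a) * a + b * h(b, a) * a * a * b * a * b + (b * b) * (b * (a * a)) * a * h(b, a)
  Merge nested applications:  a * a * b * b * b * b * h(b, a) + a * a * b * b * b * b * h(b, a) + a * a * b * b * b * b * h(b, a) + a * a * b * b * b * b * h(b, a) + a * a * a * b * b * b * h(b, a) + a * a * a * b * b * b * h(b, a)
  Order the arguments:  a * a * a * b * b * b * h(b, a) + a * a * a * b * b * b * h(b, a) + a * a * b * b * b * b * h(b, a) + a * a * b * b * b * b * h(b, a) + a * a * b * b * b * b * h(b, a) + a * a * b * b * b * b * h(b, a)
Right:  h(b, a) * b * a * b * b * b * b + (a * b) * a * h(b, a) * (b * a) * b + b * a * (((h(b, a) * a) * b) * (a * b)) + (b * b) * (a * (a * ((b * b) * h(b, a)))) + b * a * b * a * a * b * h(b, a) + b * b * (a * b) * a * b * h(b, a)
  Un-nest:  a * b * b * b * b * b * h(b, a) + a * a * a * b * b * b * h(b, a) + a * a * a * b * b * b * h(b, a) + a * a * b * b * b * b * h(b, a) + a * a * a * b * b * b * h(b, a) + a * a * b * b * b * b * h(b, a)
  Order the arguments:  a * a * a * b * b * b * h(b, a) + a * a * a * b * b * b * h(b, a) + a * a * a * b * b * b * h(b, a) + a * a * b * b * b * b * h(b, a) + a * a * b * b * b * b * h(b, a) + a * b * b * b * b * b * h(b, a)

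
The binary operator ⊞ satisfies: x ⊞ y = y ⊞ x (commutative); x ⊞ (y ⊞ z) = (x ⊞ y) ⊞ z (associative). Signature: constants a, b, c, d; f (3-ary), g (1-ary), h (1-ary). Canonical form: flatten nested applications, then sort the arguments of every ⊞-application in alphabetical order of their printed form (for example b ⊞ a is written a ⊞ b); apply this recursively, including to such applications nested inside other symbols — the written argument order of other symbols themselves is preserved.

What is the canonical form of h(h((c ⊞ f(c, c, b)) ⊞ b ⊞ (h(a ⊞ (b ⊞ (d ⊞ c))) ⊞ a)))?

Answer: h(h(a ⊞ b ⊞ c ⊞ f(c, c, b) ⊞ h(a ⊞ b ⊞ c ⊞ d)))

Derivation:
Focus inside:  (c ⊞ f(c, c, b)) ⊞ b ⊞ (h(a ⊞ (b ⊞ (d ⊞ c))) ⊞ a)
Flatten:  c ⊞ f(c, c, b) ⊞ b ⊞ h(a ⊞ (b ⊞ (d ⊞ c))) ⊞ a
Inside:  h(a ⊞ (b ⊞ (d ⊞ c)))  →  h(a ⊞ b ⊞ c ⊞ d)
Sort arguments:  a ⊞ b ⊞ c ⊞ f(c, c, b) ⊞ h(a ⊞ b ⊞ c ⊞ d)
Rebuild:  h(h(a ⊞ b ⊞ c ⊞ f(c, c, b) ⊞ h(a ⊞ b ⊞ c ⊞ d)))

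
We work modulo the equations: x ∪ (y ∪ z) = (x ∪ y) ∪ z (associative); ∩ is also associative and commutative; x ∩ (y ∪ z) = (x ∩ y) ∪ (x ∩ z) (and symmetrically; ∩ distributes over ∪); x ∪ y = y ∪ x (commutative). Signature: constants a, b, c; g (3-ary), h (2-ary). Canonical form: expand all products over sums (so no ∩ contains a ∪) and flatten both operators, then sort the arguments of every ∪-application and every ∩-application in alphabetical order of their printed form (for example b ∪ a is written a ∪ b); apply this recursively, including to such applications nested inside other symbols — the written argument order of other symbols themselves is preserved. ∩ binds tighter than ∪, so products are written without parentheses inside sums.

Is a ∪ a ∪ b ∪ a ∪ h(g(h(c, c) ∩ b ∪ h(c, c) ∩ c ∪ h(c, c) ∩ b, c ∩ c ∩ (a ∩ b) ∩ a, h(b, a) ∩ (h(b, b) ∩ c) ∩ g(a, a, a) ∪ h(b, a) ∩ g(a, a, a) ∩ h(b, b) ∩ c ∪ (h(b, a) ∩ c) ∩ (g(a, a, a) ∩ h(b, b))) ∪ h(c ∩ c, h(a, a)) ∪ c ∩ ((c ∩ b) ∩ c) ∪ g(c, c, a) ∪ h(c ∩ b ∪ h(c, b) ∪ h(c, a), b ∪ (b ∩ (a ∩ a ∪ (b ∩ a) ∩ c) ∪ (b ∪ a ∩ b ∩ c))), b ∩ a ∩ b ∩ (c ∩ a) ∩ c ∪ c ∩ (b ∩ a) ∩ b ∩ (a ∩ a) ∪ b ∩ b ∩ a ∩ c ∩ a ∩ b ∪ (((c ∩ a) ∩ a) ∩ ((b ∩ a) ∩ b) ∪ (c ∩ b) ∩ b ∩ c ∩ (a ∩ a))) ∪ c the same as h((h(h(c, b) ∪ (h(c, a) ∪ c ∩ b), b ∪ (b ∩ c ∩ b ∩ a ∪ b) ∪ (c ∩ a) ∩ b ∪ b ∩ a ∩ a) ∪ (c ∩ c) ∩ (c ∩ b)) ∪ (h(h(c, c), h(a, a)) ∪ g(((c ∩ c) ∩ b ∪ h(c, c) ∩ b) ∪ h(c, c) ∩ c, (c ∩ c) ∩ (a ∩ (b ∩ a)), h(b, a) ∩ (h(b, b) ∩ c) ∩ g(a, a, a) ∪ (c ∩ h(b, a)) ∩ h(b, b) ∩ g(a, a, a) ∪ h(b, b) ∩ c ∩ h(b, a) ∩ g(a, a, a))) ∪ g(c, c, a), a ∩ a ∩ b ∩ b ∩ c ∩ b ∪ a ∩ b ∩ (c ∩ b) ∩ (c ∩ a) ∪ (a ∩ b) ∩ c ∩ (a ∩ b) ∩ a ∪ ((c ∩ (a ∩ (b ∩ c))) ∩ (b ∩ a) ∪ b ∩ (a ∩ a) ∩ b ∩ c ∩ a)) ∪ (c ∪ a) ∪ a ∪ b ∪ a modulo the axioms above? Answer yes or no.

Left:  a ∪ a ∪ b ∪ a ∪ h(g(h(c, c) ∩ b ∪ h(c, c) ∩ c ∪ h(c, c) ∩ b, c ∩ c ∩ (a ∩ b) ∩ a, h(b, a) ∩ (h(b, b) ∩ c) ∩ g(a, a, a) ∪ h(b, a) ∩ g(a, a, a) ∩ h(b, b) ∩ c ∪ (h(b, a) ∩ c) ∩ (g(a, a, a) ∩ h(b, b))) ∪ h(c ∩ c, h(a, a)) ∪ c ∩ ((c ∩ b) ∩ c) ∪ g(c, c, a) ∪ h(c ∩ b ∪ h(c, b) ∪ h(c, a), b ∪ (b ∩ (a ∩ a ∪ (b ∩ a) ∩ c) ∪ (b ∪ a ∩ b ∩ c))), b ∩ a ∩ b ∩ (c ∩ a) ∩ c ∪ c ∩ (b ∩ a) ∩ b ∩ (a ∩ a) ∪ b ∩ b ∩ a ∩ c ∩ a ∩ b ∪ (((c ∩ a) ∩ a) ∩ ((b ∩ a) ∩ b) ∪ (c ∩ b) ∩ b ∩ c ∩ (a ∩ a))) ∪ c
  Expand products over sums:  a ∪ a ∪ b ∪ a ∪ h(b ∩ c ∩ c ∩ c ∪ g(b ∩ h(c, c) ∪ b ∩ h(c, c) ∪ c ∩ h(c, c), a ∩ a ∩ b ∩ c ∩ c, c ∩ g(a, a, a) ∩ h(b, a) ∩ h(b, b) ∪ c ∩ g(a, a, a) ∩ h(b, a) ∩ h(b, b) ∪ c ∩ g(a, a, a) ∩ h(b, a) ∩ h(b, b)) ∪ g(c, c, a) ∪ h(b ∩ c ∪ h(c, a) ∪ h(c, b), a ∩ a ∩ b ∪ a ∩ b ∩ b ∩ c ∪ a ∩ b ∩ c ∪ b ∪ b) ∪ h(c ∩ c, h(a, a)), a ∩ a ∩ a ∩ b ∩ b ∩ c ∪ a ∩ a ∩ a ∩ b ∩ b ∩ c ∪ a ∩ a ∩ b ∩ b ∩ b ∩ c ∪ a ∩ a ∩ b ∩ b ∩ c ∩ c ∪ a ∩ a ∩ b ∩ b ∩ c ∩ c) ∪ c
  Sort arguments:  a ∪ a ∪ a ∪ b ∪ c ∪ h(b ∩ c ∩ c ∩ c ∪ g(b ∩ h(c, c) ∪ b ∩ h(c, c) ∪ c ∩ h(c, c), a ∩ a ∩ b ∩ c ∩ c, c ∩ g(a, a, a) ∩ h(b, a) ∩ h(b, b) ∪ c ∩ g(a, a, a) ∩ h(b, a) ∩ h(b, b) ∪ c ∩ g(a, a, a) ∩ h(b, a) ∩ h(b, b)) ∪ g(c, c, a) ∪ h(b ∩ c ∪ h(c, a) ∪ h(c, b), a ∩ a ∩ b ∪ a ∩ b ∩ b ∩ c ∪ a ∩ b ∩ c ∪ b ∪ b) ∪ h(c ∩ c, h(a, a)), a ∩ a ∩ a ∩ b ∩ b ∩ c ∪ a ∩ a ∩ a ∩ b ∩ b ∩ c ∪ a ∩ a ∩ b ∩ b ∩ b ∩ c ∪ a ∩ a ∩ b ∩ b ∩ c ∩ c ∪ a ∩ a ∩ b ∩ b ∩ c ∩ c)
Right:  h((h(h(c, b) ∪ (h(c, a) ∪ c ∩ b), b ∪ (b ∩ c ∩ b ∩ a ∪ b) ∪ (c ∩ a) ∩ b ∪ b ∩ a ∩ a) ∪ (c ∩ c) ∩ (c ∩ b)) ∪ (h(h(c, c), h(a, a)) ∪ g(((c ∩ c) ∩ b ∪ h(c, c) ∩ b) ∪ h(c, c) ∩ c, (c ∩ c) ∩ (a ∩ (b ∩ a)), h(b, a) ∩ (h(b, b) ∩ c) ∩ g(a, a, a) ∪ (c ∩ h(b, a)) ∩ h(b, b) ∩ g(a, a, a) ∪ h(b, b) ∩ c ∩ h(b, a) ∩ g(a, a, a))) ∪ g(c, c, a), a ∩ a ∩ b ∩ b ∩ c ∩ b ∪ a ∩ b ∩ (c ∩ b) ∩ (c ∩ a) ∪ (a ∩ b) ∩ c ∩ (a ∩ b) ∩ a ∪ ((c ∩ (a ∩ (b ∩ c))) ∩ (b ∩ a) ∪ b ∩ (a ∩ a) ∩ b ∩ c ∩ a)) ∪ (c ∪ a) ∪ a ∪ b ∪ a
  Merge nested applications:  h(b ∩ c ∩ c ∩ c ∪ g(b ∩ c ∩ c ∪ b ∩ h(c, c) ∪ c ∩ h(c, c), a ∩ a ∩ b ∩ c ∩ c, c ∩ g(a, a, a) ∩ h(b, a) ∩ h(b, b) ∪ c ∩ g(a, a, a) ∩ h(b, a) ∩ h(b, b) ∪ c ∩ g(a, a, a) ∩ h(b, a) ∩ h(b, b)) ∪ g(c, c, a) ∪ h(b ∩ c ∪ h(c, a) ∪ h(c, b), a ∩ a ∩ b ∪ a ∩ b ∩ b ∩ c ∪ a ∩ b ∩ c ∪ b ∪ b) ∪ h(h(c, c), h(a, a)), a ∩ a ∩ a ∩ b ∩ b ∩ c ∪ a ∩ a ∩ a ∩ b ∩ b ∩ c ∪ a ∩ a ∩ b ∩ b ∩ b ∩ c ∪ a ∩ a ∩ b ∩ b ∩ c ∩ c ∪ a ∩ a ∩ b ∩ b ∩ c ∩ c) ∪ c ∪ a ∪ a ∪ b ∪ a
  Sort arguments:  a ∪ a ∪ a ∪ b ∪ c ∪ h(b ∩ c ∩ c ∩ c ∪ g(b ∩ c ∩ c ∪ b ∩ h(c, c) ∪ c ∩ h(c, c), a ∩ a ∩ b ∩ c ∩ c, c ∩ g(a, a, a) ∩ h(b, a) ∩ h(b, b) ∪ c ∩ g(a, a, a) ∩ h(b, a) ∩ h(b, b) ∪ c ∩ g(a, a, a) ∩ h(b, a) ∩ h(b, b)) ∪ g(c, c, a) ∪ h(b ∩ c ∪ h(c, a) ∪ h(c, b), a ∩ a ∩ b ∪ a ∩ b ∩ b ∩ c ∪ a ∩ b ∩ c ∪ b ∪ b) ∪ h(h(c, c), h(a, a)), a ∩ a ∩ a ∩ b ∩ b ∩ c ∪ a ∩ a ∩ a ∩ b ∩ b ∩ c ∪ a ∩ a ∩ b ∩ b ∩ b ∩ c ∪ a ∩ a ∩ b ∩ b ∩ c ∩ c ∪ a ∩ a ∩ b ∩ b ∩ c ∩ c)

Answer: no — a ∪ a ∪ a ∪ b ∪ c ∪ h(b ∩ c ∩ c ∩ c ∪ g(b ∩ h(c, c) ∪ b ∩ h(c, c) ∪ c ∩ h(c, c), a ∩ a ∩ b ∩ c ∩ c, c ∩ g(a, a, a) ∩ h(b, a) ∩ h(b, b) ∪ c ∩ g(a, a, a) ∩ h(b, a) ∩ h(b, b) ∪ c ∩ g(a, a, a) ∩ h(b, a) ∩ h(b, b)) ∪ g(c, c, a) ∪ h(b ∩ c ∪ h(c, a) ∪ h(c, b), a ∩ a ∩ b ∪ a ∩ b ∩ b ∩ c ∪ a ∩ b ∩ c ∪ b ∪ b) ∪ h(c ∩ c, h(a, a)), a ∩ a ∩ a ∩ b ∩ b ∩ c ∪ a ∩ a ∩ a ∩ b ∩ b ∩ c ∪ a ∩ a ∩ b ∩ b ∩ b ∩ c ∪ a ∩ a ∩ b ∩ b ∩ c ∩ c ∪ a ∩ a ∩ b ∩ b ∩ c ∩ c) vs a ∪ a ∪ a ∪ b ∪ c ∪ h(b ∩ c ∩ c ∩ c ∪ g(b ∩ c ∩ c ∪ b ∩ h(c, c) ∪ c ∩ h(c, c), a ∩ a ∩ b ∩ c ∩ c, c ∩ g(a, a, a) ∩ h(b, a) ∩ h(b, b) ∪ c ∩ g(a, a, a) ∩ h(b, a) ∩ h(b, b) ∪ c ∩ g(a, a, a) ∩ h(b, a) ∩ h(b, b)) ∪ g(c, c, a) ∪ h(b ∩ c ∪ h(c, a) ∪ h(c, b), a ∩ a ∩ b ∪ a ∩ b ∩ b ∩ c ∪ a ∩ b ∩ c ∪ b ∪ b) ∪ h(h(c, c), h(a, a)), a ∩ a ∩ a ∩ b ∩ b ∩ c ∪ a ∩ a ∩ a ∩ b ∩ b ∩ c ∪ a ∩ a ∩ b ∩ b ∩ b ∩ c ∪ a ∩ a ∩ b ∩ b ∩ c ∩ c ∪ a ∩ a ∩ b ∩ b ∩ c ∩ c)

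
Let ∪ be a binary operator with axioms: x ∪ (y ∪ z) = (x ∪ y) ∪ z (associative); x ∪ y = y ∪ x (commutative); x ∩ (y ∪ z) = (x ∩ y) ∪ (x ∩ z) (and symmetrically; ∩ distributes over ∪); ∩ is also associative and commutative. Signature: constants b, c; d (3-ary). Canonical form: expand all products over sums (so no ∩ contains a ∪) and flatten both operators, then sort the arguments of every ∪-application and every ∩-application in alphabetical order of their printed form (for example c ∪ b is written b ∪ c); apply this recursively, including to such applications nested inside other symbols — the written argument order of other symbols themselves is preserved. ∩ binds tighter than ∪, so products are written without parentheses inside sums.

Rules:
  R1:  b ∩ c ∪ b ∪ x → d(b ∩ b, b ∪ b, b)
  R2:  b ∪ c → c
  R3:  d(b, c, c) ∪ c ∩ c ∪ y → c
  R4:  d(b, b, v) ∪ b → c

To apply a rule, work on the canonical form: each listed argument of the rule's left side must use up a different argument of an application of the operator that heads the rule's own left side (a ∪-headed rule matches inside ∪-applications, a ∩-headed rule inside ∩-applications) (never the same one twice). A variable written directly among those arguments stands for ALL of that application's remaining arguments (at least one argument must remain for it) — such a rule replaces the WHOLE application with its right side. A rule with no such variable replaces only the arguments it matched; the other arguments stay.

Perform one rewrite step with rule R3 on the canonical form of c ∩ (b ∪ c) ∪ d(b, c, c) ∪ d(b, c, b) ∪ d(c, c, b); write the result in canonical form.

Answer: c

Derivation:
Canonical form:  b ∩ c ∪ c ∩ c ∪ d(b, c, b) ∪ d(b, c, c) ∪ d(c, c, b)
Match R3:  consume c ∩ c, d(b, c, c);  y := b ∩ c ∪ d(b, c, b) ∪ d(c, c, b)
The extension variable absorbs all remaining arguments, so the whole application is rewritten.
New term:  c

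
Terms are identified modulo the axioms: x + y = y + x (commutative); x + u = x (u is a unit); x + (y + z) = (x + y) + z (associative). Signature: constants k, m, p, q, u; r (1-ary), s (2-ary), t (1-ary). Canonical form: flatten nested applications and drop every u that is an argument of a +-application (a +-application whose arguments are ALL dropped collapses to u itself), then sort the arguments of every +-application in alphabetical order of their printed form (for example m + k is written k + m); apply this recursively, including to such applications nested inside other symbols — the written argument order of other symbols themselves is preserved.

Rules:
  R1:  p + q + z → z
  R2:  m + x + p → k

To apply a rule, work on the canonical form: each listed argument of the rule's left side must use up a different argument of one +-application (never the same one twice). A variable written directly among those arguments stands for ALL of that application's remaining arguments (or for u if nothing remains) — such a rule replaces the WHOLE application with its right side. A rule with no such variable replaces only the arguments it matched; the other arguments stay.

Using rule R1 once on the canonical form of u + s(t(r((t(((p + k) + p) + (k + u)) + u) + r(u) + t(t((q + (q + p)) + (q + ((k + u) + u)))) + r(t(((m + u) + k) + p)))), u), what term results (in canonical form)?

Answer: s(t(r(r(t(k + m + p)) + r(u) + t(k + k + p + p) + t(t(k + q + q)))), u)

Derivation:
Canonical form:  s(t(r(r(t(k + m + p)) + r(u) + t(k + k + p + p) + t(t(k + p + q + q + q)))), u)
Match R1:  consume p, q;  z := k + q + q
The extension variable absorbs all remaining arguments, so the whole application is rewritten.
Result:  s(t(r(r(t(k + m + p)) + r(u) + t(k + k + p + p) + t(t(k + q + q)))), u)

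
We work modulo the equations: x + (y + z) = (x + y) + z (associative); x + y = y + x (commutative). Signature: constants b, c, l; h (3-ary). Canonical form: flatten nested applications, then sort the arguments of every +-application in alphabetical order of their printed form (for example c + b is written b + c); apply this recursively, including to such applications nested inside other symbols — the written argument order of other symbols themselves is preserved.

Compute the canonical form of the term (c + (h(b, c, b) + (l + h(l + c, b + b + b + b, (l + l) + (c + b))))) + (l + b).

Merge nested applications:  c + h(b, c, b) + l + h(l + c, b + b + b + b, (l + l) + (c + b)) + l + b
Simplify inside:  h(l + c, b + b + b + b, (l + l) + (c + b))  →  h(c + l, b + b + b + b, b + c + l + l)
Sort arguments:  b + c + h(b, c, b) + h(c + l, b + b + b + b, b + c + l + l) + l + l

Answer: b + c + h(b, c, b) + h(c + l, b + b + b + b, b + c + l + l) + l + l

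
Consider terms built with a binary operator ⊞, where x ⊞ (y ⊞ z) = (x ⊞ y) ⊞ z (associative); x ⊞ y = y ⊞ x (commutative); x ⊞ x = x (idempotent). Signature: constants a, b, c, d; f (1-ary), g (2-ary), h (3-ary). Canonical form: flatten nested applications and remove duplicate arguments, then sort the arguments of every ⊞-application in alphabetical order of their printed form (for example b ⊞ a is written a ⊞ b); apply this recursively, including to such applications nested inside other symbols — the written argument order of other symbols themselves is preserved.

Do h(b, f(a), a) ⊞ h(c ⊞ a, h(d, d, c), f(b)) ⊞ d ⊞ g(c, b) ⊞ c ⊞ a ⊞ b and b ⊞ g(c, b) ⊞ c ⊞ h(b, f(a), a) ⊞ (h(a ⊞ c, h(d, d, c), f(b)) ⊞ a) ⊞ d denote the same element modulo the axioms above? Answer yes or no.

Left:  h(b, f(a), a) ⊞ h(c ⊞ a, h(d, d, c), f(b)) ⊞ d ⊞ g(c, b) ⊞ c ⊞ a ⊞ b
  Inside:  h(c ⊞ a, h(d, d, c), f(b))  →  h(a ⊞ c, h(d, d, c), f(b))
  Sort arguments:  a ⊞ b ⊞ c ⊞ d ⊞ g(c, b) ⊞ h(a ⊞ c, h(d, d, c), f(b)) ⊞ h(b, f(a), a)
Right:  b ⊞ g(c, b) ⊞ c ⊞ h(b, f(a), a) ⊞ (h(a ⊞ c, h(d, d, c), f(b)) ⊞ a) ⊞ d
  Merge nested applications:  b ⊞ g(c, b) ⊞ c ⊞ h(b, f(a), a) ⊞ h(a ⊞ c, h(d, d, c), f(b)) ⊞ a ⊞ d
  Sort:  a ⊞ b ⊞ c ⊞ d ⊞ g(c, b) ⊞ h(a ⊞ c, h(d, d, c), f(b)) ⊞ h(b, f(a), a)

Answer: yes — both canonical forms are a ⊞ b ⊞ c ⊞ d ⊞ g(c, b) ⊞ h(a ⊞ c, h(d, d, c), f(b)) ⊞ h(b, f(a), a)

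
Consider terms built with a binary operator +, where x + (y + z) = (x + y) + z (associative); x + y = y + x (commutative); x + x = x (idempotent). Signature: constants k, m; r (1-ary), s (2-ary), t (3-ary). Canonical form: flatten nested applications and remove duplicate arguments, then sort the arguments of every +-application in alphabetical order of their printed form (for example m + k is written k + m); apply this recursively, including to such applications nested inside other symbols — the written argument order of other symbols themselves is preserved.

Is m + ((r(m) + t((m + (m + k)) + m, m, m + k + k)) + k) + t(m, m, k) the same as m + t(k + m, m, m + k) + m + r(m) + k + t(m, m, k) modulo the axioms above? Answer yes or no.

Answer: yes — both canonical forms are k + m + r(m) + t(k + m, m, k + m) + t(m, m, k)

Derivation:
Left:  m + ((r(m) + t((m + (m + k)) + m, m, m + k + k)) + k) + t(m, m, k)
  Flatten:  m + r(m) + t((m + (m + k)) + m, m, m + k + k) + k + t(m, m, k)
  Simplify inside:  t((m + (m + k)) + m, m, m + k + k)  →  t(k + m, m, k + m)
  Order the arguments:  k + m + r(m) + t(k + m, m, k + m) + t(m, m, k)
Right:  m + t(k + m, m, m + k) + m + r(m) + k + t(m, m, k)
  Inside:  t(k + m, m, m + k)  →  t(k + m, m, k + m)
  Drop duplicates:  drop duplicate m
  Order the arguments:  k + m + r(m) + t(k + m, m, k + m) + t(m, m, k)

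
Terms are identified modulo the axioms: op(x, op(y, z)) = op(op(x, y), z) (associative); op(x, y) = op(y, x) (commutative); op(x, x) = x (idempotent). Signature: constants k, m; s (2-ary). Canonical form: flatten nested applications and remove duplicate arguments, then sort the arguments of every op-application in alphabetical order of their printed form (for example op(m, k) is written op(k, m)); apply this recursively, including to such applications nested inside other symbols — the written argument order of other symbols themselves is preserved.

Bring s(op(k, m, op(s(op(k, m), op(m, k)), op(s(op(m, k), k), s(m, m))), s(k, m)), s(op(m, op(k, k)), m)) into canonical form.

Descend into:  op(k, m, op(s(op(k, m), op(m, k)), op(s(op(m, k), k), s(m, m))), s(k, m))
Merge nested applications:  op(k, m, s(op(k, m), op(m, k)), s(op(m, k), k), s(m, m), s(k, m))
Inside:  s(op(k, m), op(m, k))  →  s(op(k, m), op(k, m))
Canonicalize subterm:  s(op(m, k), k)  →  s(op(k, m), k)
Order the arguments:  op(k, m, s(k, m), s(m, m), s(op(k, m), k), s(op(k, m), op(k, m)))
Reassemble:  s(op(k, m, s(k, m), s(m, m), s(op(k, m), k), s(op(k, m), op(k, m))), s(op(k, m), m))

Answer: s(op(k, m, s(k, m), s(m, m), s(op(k, m), k), s(op(k, m), op(k, m))), s(op(k, m), m))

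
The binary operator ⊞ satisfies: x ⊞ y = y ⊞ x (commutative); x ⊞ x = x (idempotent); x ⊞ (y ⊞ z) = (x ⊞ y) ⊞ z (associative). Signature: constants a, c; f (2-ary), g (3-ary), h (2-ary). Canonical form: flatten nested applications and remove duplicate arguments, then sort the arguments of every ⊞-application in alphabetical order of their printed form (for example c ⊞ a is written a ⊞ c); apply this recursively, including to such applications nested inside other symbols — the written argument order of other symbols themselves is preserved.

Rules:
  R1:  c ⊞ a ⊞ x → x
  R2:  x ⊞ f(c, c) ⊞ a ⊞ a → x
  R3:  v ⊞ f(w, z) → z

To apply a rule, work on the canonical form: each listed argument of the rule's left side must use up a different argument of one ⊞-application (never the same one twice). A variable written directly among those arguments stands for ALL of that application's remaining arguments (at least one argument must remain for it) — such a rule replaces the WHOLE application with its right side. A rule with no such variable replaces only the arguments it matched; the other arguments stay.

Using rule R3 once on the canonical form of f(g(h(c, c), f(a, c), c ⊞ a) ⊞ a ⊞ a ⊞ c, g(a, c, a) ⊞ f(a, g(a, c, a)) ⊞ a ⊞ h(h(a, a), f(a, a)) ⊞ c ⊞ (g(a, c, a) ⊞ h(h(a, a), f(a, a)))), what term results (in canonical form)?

Answer: f(a ⊞ c ⊞ g(h(c, c), f(a, c), a ⊞ c), g(a, c, a))

Derivation:
Canonical form:  f(a ⊞ c ⊞ g(h(c, c), f(a, c), a ⊞ c), a ⊞ c ⊞ f(a, g(a, c, a)) ⊞ g(a, c, a) ⊞ h(h(a, a), f(a, a)))
Match R3:  consume f(a, g(a, c, a));  v := a ⊞ c ⊞ g(a, c, a) ⊞ h(h(a, a), f(a, a)), w := a, z := g(a, c, a)
The variable takes the whole remainder — replace the entire application.
Giving:  f(a ⊞ c ⊞ g(h(c, c), f(a, c), a ⊞ c), g(a, c, a))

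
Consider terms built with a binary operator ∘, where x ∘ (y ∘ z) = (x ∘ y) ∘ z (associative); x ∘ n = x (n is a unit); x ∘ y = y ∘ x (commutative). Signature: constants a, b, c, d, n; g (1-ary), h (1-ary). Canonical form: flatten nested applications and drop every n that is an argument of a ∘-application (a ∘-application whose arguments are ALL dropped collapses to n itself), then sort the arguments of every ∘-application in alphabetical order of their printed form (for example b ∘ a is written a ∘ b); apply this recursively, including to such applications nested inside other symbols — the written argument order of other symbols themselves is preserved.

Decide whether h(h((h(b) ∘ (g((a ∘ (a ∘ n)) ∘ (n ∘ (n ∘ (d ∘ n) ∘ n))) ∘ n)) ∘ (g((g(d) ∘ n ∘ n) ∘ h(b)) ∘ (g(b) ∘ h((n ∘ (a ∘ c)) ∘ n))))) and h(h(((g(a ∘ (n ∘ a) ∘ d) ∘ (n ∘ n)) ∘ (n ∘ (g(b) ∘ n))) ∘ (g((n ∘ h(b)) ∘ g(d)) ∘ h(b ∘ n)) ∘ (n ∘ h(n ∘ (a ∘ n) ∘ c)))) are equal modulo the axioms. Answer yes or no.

Answer: yes — both canonical forms are h(h(g(a ∘ a ∘ d) ∘ g(b) ∘ g(g(d) ∘ h(b)) ∘ h(a ∘ c) ∘ h(b)))

Derivation:
Left:  h(h((h(b) ∘ (g((a ∘ (a ∘ n)) ∘ (n ∘ (n ∘ (d ∘ n) ∘ n))) ∘ n)) ∘ (g((g(d) ∘ n ∘ n) ∘ h(b)) ∘ (g(b) ∘ h((n ∘ (a ∘ c)) ∘ n)))))
  Work inside:  (h(b) ∘ (g((a ∘ (a ∘ n)) ∘ (n ∘ (n ∘ (d ∘ n) ∘ n))) ∘ n)) ∘ (g((g(d) ∘ n ∘ n) ∘ h(b)) ∘ (g(b) ∘ h((n ∘ (a ∘ c)) ∘ n)))
  Merge nested applications:  h(b) ∘ g((a ∘ (a ∘ n)) ∘ (n ∘ (n ∘ (d ∘ n) ∘ n))) ∘ n ∘ g((g(d) ∘ n ∘ n) ∘ h(b)) ∘ g(b) ∘ h((n ∘ (a ∘ c)) ∘ n)
  Canonicalize subterm:  g((a ∘ (a ∘ n)) ∘ (n ∘ (n ∘ (d ∘ n) ∘ n)))  →  g(a ∘ a ∘ d)
  Canonicalize subterm:  g((g(d) ∘ n ∘ n) ∘ h(b))  →  g(g(d) ∘ h(b))
  Canonicalize subterm:  h((n ∘ (a ∘ c)) ∘ n)  →  h(a ∘ c)
  Drop the unit:  drop n
  Order the arguments:  g(a ∘ a ∘ d) ∘ g(b) ∘ g(g(d) ∘ h(b)) ∘ h(a ∘ c) ∘ h(b)
  Rebuild:  h(h(g(a ∘ a ∘ d) ∘ g(b) ∘ g(g(d) ∘ h(b)) ∘ h(a ∘ c) ∘ h(b)))
Right:  h(h(((g(a ∘ (n ∘ a) ∘ d) ∘ (n ∘ n)) ∘ (n ∘ (g(b) ∘ n))) ∘ (g((n ∘ h(b)) ∘ g(d)) ∘ h(b ∘ n)) ∘ (n ∘ h(n ∘ (a ∘ n) ∘ c))))
  Descend into:  ((g(a ∘ (n ∘ a) ∘ d) ∘ (n ∘ n)) ∘ (n ∘ (g(b) ∘ n))) ∘ (g((n ∘ h(b)) ∘ g(d)) ∘ h(b ∘ n)) ∘ (n ∘ h(n ∘ (a ∘ n) ∘ c))
  Flatten:  g(a ∘ (n ∘ a) ∘ d) ∘ n ∘ n ∘ n ∘ g(b) ∘ n ∘ g((n ∘ h(b)) ∘ g(d)) ∘ h(b ∘ n) ∘ n ∘ h(n ∘ (a ∘ n) ∘ c)
  Inside:  g(a ∘ (n ∘ a) ∘ d)  →  g(a ∘ a ∘ d)
  Canonicalize subterm:  g((n ∘ h(b)) ∘ g(d))  →  g(g(d) ∘ h(b))
  Canonicalize subterm:  h(b ∘ n)  →  h(b)
  Drop the unit:  drop n (×5)
  Order the arguments:  g(a ∘ a ∘ d) ∘ g(b) ∘ g(g(d) ∘ h(b)) ∘ h(a ∘ c) ∘ h(b)
  Put back:  h(h(g(a ∘ a ∘ d) ∘ g(b) ∘ g(g(d) ∘ h(b)) ∘ h(a ∘ c) ∘ h(b)))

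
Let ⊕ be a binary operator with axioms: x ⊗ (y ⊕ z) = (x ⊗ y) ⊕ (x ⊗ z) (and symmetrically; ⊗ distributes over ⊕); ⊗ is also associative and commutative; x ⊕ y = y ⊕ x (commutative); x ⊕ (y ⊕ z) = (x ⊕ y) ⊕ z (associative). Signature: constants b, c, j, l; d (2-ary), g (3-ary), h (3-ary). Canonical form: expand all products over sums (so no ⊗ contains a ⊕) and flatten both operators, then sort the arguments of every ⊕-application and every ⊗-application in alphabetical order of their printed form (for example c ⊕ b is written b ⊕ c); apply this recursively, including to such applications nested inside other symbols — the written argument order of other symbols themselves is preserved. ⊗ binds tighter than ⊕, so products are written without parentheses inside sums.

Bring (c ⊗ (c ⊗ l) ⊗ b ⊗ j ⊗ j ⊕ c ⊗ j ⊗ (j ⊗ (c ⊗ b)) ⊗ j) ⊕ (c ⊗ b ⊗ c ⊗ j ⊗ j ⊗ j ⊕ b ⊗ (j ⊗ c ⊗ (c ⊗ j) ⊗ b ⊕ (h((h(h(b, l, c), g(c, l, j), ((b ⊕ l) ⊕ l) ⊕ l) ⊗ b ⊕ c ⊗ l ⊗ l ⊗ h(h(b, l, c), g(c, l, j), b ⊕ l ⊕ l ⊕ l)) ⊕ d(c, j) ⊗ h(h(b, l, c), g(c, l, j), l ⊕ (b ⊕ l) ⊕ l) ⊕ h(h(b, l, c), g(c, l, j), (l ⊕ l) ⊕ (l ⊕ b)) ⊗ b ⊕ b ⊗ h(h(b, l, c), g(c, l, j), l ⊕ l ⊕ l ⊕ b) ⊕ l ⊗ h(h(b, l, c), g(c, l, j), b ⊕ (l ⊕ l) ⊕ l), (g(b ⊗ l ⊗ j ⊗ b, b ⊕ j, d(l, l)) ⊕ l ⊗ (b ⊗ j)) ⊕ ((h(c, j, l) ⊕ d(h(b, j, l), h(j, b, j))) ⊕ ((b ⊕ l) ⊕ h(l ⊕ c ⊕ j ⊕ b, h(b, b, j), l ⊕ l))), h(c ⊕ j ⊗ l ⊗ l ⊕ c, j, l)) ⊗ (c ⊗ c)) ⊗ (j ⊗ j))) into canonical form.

Answer: b ⊗ b ⊗ c ⊗ c ⊗ j ⊗ j ⊕ b ⊗ c ⊗ c ⊗ h(b ⊗ h(h(b, l, c), g(c, l, j), b ⊕ l ⊕ l ⊕ l) ⊕ b ⊗ h(h(b, l, c), g(c, l, j), b ⊕ l ⊕ l ⊕ l) ⊕ b ⊗ h(h(b, l, c), g(c, l, j), b ⊕ l ⊕ l ⊕ l) ⊕ c ⊗ h(h(b, l, c), g(c, l, j), b ⊕ l ⊕ l ⊕ l) ⊗ l ⊗ l ⊕ d(c, j) ⊗ h(h(b, l, c), g(c, l, j), b ⊕ l ⊕ l ⊕ l) ⊕ h(h(b, l, c), g(c, l, j), b ⊕ l ⊕ l ⊕ l) ⊗ l, b ⊕ b ⊗ j ⊗ l ⊕ d(h(b, j, l), h(j, b, j)) ⊕ g(b ⊗ b ⊗ j ⊗ l, b ⊕ j, d(l, l)) ⊕ h(b ⊕ c ⊕ j ⊕ l, h(b, b, j), l ⊕ l) ⊕ h(c, j, l) ⊕ l, h(c ⊕ c ⊕ j ⊗ l ⊗ l, j, l)) ⊗ j ⊗ j ⊕ b ⊗ c ⊗ c ⊗ j ⊗ j ⊗ j ⊕ b ⊗ c ⊗ c ⊗ j ⊗ j ⊗ j ⊕ b ⊗ c ⊗ c ⊗ j ⊗ j ⊗ l

Derivation:
Expand products over sums:  b ⊗ c ⊗ c ⊗ j ⊗ j ⊗ l ⊕ b ⊗ c ⊗ c ⊗ j ⊗ j ⊗ j ⊕ b ⊗ c ⊗ c ⊗ j ⊗ j ⊗ j ⊕ b ⊗ b ⊗ c ⊗ c ⊗ j ⊗ j ⊕ b ⊗ c ⊗ c ⊗ h(b ⊗ h(h(b, l, c), g(c, l, j), b ⊕ l ⊕ l ⊕ l) ⊕ b ⊗ h(h(b, l, c), g(c, l, j), b ⊕ l ⊕ l ⊕ l) ⊕ b ⊗ h(h(b, l, c), g(c, l, j), b ⊕ l ⊕ l ⊕ l) ⊕ c ⊗ h(h(b, l, c), g(c, l, j), b ⊕ l ⊕ l ⊕ l) ⊗ l ⊗ l ⊕ d(c, j) ⊗ h(h(b, l, c), g(c, l, j), b ⊕ l ⊕ l ⊕ l) ⊕ h(h(b, l, c), g(c, l, j), b ⊕ l ⊕ l ⊕ l) ⊗ l, b ⊕ b ⊗ j ⊗ l ⊕ d(h(b, j, l), h(j, b, j)) ⊕ g(b ⊗ b ⊗ j ⊗ l, b ⊕ j, d(l, l)) ⊕ h(b ⊕ c ⊕ j ⊕ l, h(b, b, j), l ⊕ l) ⊕ h(c, j, l) ⊕ l, h(c ⊕ c ⊕ j ⊗ l ⊗ l, j, l)) ⊗ j ⊗ j
Sort arguments:  b ⊗ b ⊗ c ⊗ c ⊗ j ⊗ j ⊕ b ⊗ c ⊗ c ⊗ h(b ⊗ h(h(b, l, c), g(c, l, j), b ⊕ l ⊕ l ⊕ l) ⊕ b ⊗ h(h(b, l, c), g(c, l, j), b ⊕ l ⊕ l ⊕ l) ⊕ b ⊗ h(h(b, l, c), g(c, l, j), b ⊕ l ⊕ l ⊕ l) ⊕ c ⊗ h(h(b, l, c), g(c, l, j), b ⊕ l ⊕ l ⊕ l) ⊗ l ⊗ l ⊕ d(c, j) ⊗ h(h(b, l, c), g(c, l, j), b ⊕ l ⊕ l ⊕ l) ⊕ h(h(b, l, c), g(c, l, j), b ⊕ l ⊕ l ⊕ l) ⊗ l, b ⊕ b ⊗ j ⊗ l ⊕ d(h(b, j, l), h(j, b, j)) ⊕ g(b ⊗ b ⊗ j ⊗ l, b ⊕ j, d(l, l)) ⊕ h(b ⊕ c ⊕ j ⊕ l, h(b, b, j), l ⊕ l) ⊕ h(c, j, l) ⊕ l, h(c ⊕ c ⊕ j ⊗ l ⊗ l, j, l)) ⊗ j ⊗ j ⊕ b ⊗ c ⊗ c ⊗ j ⊗ j ⊗ j ⊕ b ⊗ c ⊗ c ⊗ j ⊗ j ⊗ j ⊕ b ⊗ c ⊗ c ⊗ j ⊗ j ⊗ l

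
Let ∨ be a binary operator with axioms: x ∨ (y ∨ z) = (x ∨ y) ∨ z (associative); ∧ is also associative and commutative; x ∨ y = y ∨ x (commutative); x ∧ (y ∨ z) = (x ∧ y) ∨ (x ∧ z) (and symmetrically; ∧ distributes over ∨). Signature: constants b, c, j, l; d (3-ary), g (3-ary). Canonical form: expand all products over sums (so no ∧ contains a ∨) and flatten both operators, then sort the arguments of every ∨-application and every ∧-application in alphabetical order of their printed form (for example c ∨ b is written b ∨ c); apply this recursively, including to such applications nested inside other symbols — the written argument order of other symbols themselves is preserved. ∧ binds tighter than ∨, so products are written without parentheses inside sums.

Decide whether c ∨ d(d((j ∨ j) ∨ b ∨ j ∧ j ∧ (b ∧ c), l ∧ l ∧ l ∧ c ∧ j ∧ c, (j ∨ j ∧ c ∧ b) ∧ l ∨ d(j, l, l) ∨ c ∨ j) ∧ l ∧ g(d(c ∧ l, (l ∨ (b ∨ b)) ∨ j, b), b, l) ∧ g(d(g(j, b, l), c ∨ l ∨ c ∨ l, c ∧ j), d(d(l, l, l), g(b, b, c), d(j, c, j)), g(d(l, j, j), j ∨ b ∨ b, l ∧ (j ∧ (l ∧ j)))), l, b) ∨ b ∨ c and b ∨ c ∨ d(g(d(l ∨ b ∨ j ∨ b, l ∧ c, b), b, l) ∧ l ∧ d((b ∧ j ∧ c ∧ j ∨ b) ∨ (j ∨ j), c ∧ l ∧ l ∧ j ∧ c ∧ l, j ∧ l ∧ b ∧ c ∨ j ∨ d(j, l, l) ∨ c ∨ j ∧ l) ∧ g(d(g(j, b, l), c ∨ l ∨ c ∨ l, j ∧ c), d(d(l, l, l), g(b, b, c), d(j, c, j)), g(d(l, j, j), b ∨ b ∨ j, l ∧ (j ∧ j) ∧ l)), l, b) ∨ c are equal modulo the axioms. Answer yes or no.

Answer: no — b ∨ c ∨ c ∨ d(d(b ∨ b ∧ c ∧ j ∧ j ∨ j ∨ j, c ∧ c ∧ j ∧ l ∧ l ∧ l, b ∧ c ∧ j ∧ l ∨ c ∨ d(j, l, l) ∨ j ∨ j ∧ l) ∧ g(d(c ∧ l, b ∨ b ∨ j ∨ l, b), b, l) ∧ g(d(g(j, b, l), c ∨ c ∨ l ∨ l, c ∧ j), d(d(l, l, l), g(b, b, c), d(j, c, j)), g(d(l, j, j), b ∨ b ∨ j, j ∧ j ∧ l ∧ l)) ∧ l, l, b) vs b ∨ c ∨ c ∨ d(d(b ∨ b ∧ c ∧ j ∧ j ∨ j ∨ j, c ∧ c ∧ j ∧ l ∧ l ∧ l, b ∧ c ∧ j ∧ l ∨ c ∨ d(j, l, l) ∨ j ∨ j ∧ l) ∧ g(d(b ∨ b ∨ j ∨ l, c ∧ l, b), b, l) ∧ g(d(g(j, b, l), c ∨ c ∨ l ∨ l, c ∧ j), d(d(l, l, l), g(b, b, c), d(j, c, j)), g(d(l, j, j), b ∨ b ∨ j, j ∧ j ∧ l ∧ l)) ∧ l, l, b)

Derivation:
Left:  c ∨ d(d((j ∨ j) ∨ b ∨ j ∧ j ∧ (b ∧ c), l ∧ l ∧ l ∧ c ∧ j ∧ c, (j ∨ j ∧ c ∧ b) ∧ l ∨ d(j, l, l) ∨ c ∨ j) ∧ l ∧ g(d(c ∧ l, (l ∨ (b ∨ b)) ∨ j, b), b, l) ∧ g(d(g(j, b, l), c ∨ l ∨ c ∨ l, c ∧ j), d(d(l, l, l), g(b, b, c), d(j, c, j)), g(d(l, j, j), j ∨ b ∨ b, l ∧ (j ∧ (l ∧ j)))), l, b) ∨ b ∨ c
  Distribute:  c ∨ d(d(b ∨ b ∧ c ∧ j ∧ j ∨ j ∨ j, c ∧ c ∧ j ∧ l ∧ l ∧ l, b ∧ c ∧ j ∧ l ∨ c ∨ d(j, l, l) ∨ j ∨ j ∧ l) ∧ g(d(c ∧ l, b ∨ b ∨ j ∨ l, b), b, l) ∧ g(d(g(j, b, l), c ∨ c ∨ l ∨ l, c ∧ j), d(d(l, l, l), g(b, b, c), d(j, c, j)), g(d(l, j, j), b ∨ b ∨ j, j ∧ j ∧ l ∧ l)) ∧ l, l, b) ∨ b ∨ c
  Order the arguments:  b ∨ c ∨ c ∨ d(d(b ∨ b ∧ c ∧ j ∧ j ∨ j ∨ j, c ∧ c ∧ j ∧ l ∧ l ∧ l, b ∧ c ∧ j ∧ l ∨ c ∨ d(j, l, l) ∨ j ∨ j ∧ l) ∧ g(d(c ∧ l, b ∨ b ∨ j ∨ l, b), b, l) ∧ g(d(g(j, b, l), c ∨ c ∨ l ∨ l, c ∧ j), d(d(l, l, l), g(b, b, c), d(j, c, j)), g(d(l, j, j), b ∨ b ∨ j, j ∧ j ∧ l ∧ l)) ∧ l, l, b)
Right:  b ∨ c ∨ d(g(d(l ∨ b ∨ j ∨ b, l ∧ c, b), b, l) ∧ l ∧ d((b ∧ j ∧ c ∧ j ∨ b) ∨ (j ∨ j), c ∧ l ∧ l ∧ j ∧ c ∧ l, j ∧ l ∧ b ∧ c ∨ j ∨ d(j, l, l) ∨ c ∨ j ∧ l) ∧ g(d(g(j, b, l), c ∨ l ∨ c ∨ l, j ∧ c), d(d(l, l, l), g(b, b, c), d(j, c, j)), g(d(l, j, j), b ∨ b ∨ j, l ∧ (j ∧ j) ∧ l)), l, b) ∨ c
  Un-nest:  b ∨ c ∨ d(d(b ∨ b ∧ c ∧ j ∧ j ∨ j ∨ j, c ∧ c ∧ j ∧ l ∧ l ∧ l, b ∧ c ∧ j ∧ l ∨ c ∨ d(j, l, l) ∨ j ∨ j ∧ l) ∧ g(d(b ∨ b ∨ j ∨ l, c ∧ l, b), b, l) ∧ g(d(g(j, b, l), c ∨ c ∨ l ∨ l, c ∧ j), d(d(l, l, l), g(b, b, c), d(j, c, j)), g(d(l, j, j), b ∨ b ∨ j, j ∧ j ∧ l ∧ l)) ∧ l, l, b) ∨ c
  Order the arguments:  b ∨ c ∨ c ∨ d(d(b ∨ b ∧ c ∧ j ∧ j ∨ j ∨ j, c ∧ c ∧ j ∧ l ∧ l ∧ l, b ∧ c ∧ j ∧ l ∨ c ∨ d(j, l, l) ∨ j ∨ j ∧ l) ∧ g(d(b ∨ b ∨ j ∨ l, c ∧ l, b), b, l) ∧ g(d(g(j, b, l), c ∨ c ∨ l ∨ l, c ∧ j), d(d(l, l, l), g(b, b, c), d(j, c, j)), g(d(l, j, j), b ∨ b ∨ j, j ∧ j ∧ l ∧ l)) ∧ l, l, b)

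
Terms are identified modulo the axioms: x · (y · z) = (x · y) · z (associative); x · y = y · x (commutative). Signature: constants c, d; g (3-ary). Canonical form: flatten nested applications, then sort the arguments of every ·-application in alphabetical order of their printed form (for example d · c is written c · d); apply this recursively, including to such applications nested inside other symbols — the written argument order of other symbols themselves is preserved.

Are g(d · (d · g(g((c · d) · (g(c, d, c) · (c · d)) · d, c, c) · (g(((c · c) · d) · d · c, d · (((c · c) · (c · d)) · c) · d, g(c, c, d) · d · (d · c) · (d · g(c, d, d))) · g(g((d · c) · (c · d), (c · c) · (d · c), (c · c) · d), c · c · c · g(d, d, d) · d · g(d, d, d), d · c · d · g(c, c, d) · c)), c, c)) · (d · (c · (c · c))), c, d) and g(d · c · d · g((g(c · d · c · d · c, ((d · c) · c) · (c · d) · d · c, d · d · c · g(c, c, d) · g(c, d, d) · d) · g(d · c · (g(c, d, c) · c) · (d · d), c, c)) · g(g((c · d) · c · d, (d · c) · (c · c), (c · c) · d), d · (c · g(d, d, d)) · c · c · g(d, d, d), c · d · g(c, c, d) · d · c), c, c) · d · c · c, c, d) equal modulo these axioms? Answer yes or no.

Answer: yes — both canonical forms are g(c · c · c · d · d · d · g(g(c · c · c · d · d, c · c · c · c · d · d · d, c · d · d · d · g(c, c, d) · g(c, d, d)) · g(c · c · d · d · d · g(c, d, c), c, c) · g(g(c · c · d · d, c · c · c · d, c · c · d), c · c · c · d · g(d, d, d) · g(d, d, d), c · c · d · d · g(c, c, d)), c, c), c, d)

Derivation:
Left:  g(d · (d · g(g((c · d) · (g(c, d, c) · (c · d)) · d, c, c) · (g(((c · c) · d) · d · c, d · (((c · c) · (c · d)) · c) · d, g(c, c, d) · d · (d · c) · (d · g(c, d, d))) · g(g((d · c) · (c · d), (c · c) · (d · c), (c · c) · d), c · c · c · g(d, d, d) · d · g(d, d, d), d · c · d · g(c, c, d) · c)), c, c)) · (d · (c · (c · c))), c, d)
  Focus inside:  d · (d · g(g((c · d) · (g(c, d, c) · (c · d)) · d, c, c) · (g(((c · c) · d) · d · c, d · (((c · c) · (c · d)) · c) · d, g(c, c, d) · d · (d · c) · (d · g(c, d, d))) · g(g((d · c) · (c · d), (c · c) · (d · c), (c · c) · d), c · c · c · g(d, d, d) · d · g(d, d, d), d · c · d · g(c, c, d) · c)), c, c)) · (d · (c · (c · c)))
  Un-nest:  d · d · g(g((c · d) · (g(c, d, c) · (c · d)) · d, c, c) · (g(((c · c) · d) · d · c, d · (((c · c) · (c · d)) · c) · d, g(c, c, d) · d · (d · c) · (d · g(c, d, d))) · g(g((d · c) · (c · d), (c · c) · (d · c), (c · c) · d), c · c · c · g(d, d, d) · d · g(d, d, d), d · c · d · g(c, c, d) · c)), c, c) · d · c · c · c
  Canonicalize subterm:  g(g((c · d) · (g(c, d, c) · (c · d)) · d, c, c) · (g(((c · c) · d) · d · c, d · (((c · c) · (c · d)) · c) · d, g(c, c, d) · d · (d · c) · (d · g(c, d, d))) · g(g((d · c) · (c · d), (c · c) · (d · c), (c · c) · d), c · c · c · g(d, d, d) · d · g(d, d, d), d · c · d · g(c, c, d) · c)), c, c)  →  g(g(c · c · c · d · d, c · c · c · c · d · d · d, c · d · d · d · g(c, c, d) · g(c, d, d)) · g(c · c · d · d · d · g(c, d, c), c, c) · g(g(c · c · d · d, c · c · c · d, c · c · d), c · c · c · d · g(d, d, d) · g(d, d, d), c · c · d · d · g(c, c, d)), c, c)
  Sort:  c · c · c · d · d · d · g(g(c · c · c · d · d, c · c · c · c · d · d · d, c · d · d · d · g(c, c, d) · g(c, d, d)) · g(c · c · d · d · d · g(c, d, c), c, c) · g(g(c · c · d · d, c · c · c · d, c · c · d), c · c · c · d · g(d, d, d) · g(d, d, d), c · c · d · d · g(c, c, d)), c, c)
  Put back:  g(c · c · c · d · d · d · g(g(c · c · c · d · d, c · c · c · c · d · d · d, c · d · d · d · g(c, c, d) · g(c, d, d)) · g(c · c · d · d · d · g(c, d, c), c, c) · g(g(c · c · d · d, c · c · c · d, c · c · d), c · c · c · d · g(d, d, d) · g(d, d, d), c · c · d · d · g(c, c, d)), c, c), c, d)
Right:  g(d · c · d · g((g(c · d · c · d · c, ((d · c) · c) · (c · d) · d · c, d · d · c · g(c, c, d) · g(c, d, d) · d) · g(d · c · (g(c, d, c) · c) · (d · d), c, c)) · g(g((c · d) · c · d, (d · c) · (c · c), (c · c) · d), d · (c · g(d, d, d)) · c · c · g(d, d, d), c · d · g(c, c, d) · d · c), c, c) · d · c · c, c, d)
  Descend into:  d · c · d · g((g(c · d · c · d · c, ((d · c) · c) · (c · d) · d · c, d · d · c · g(c, c, d) · g(c, d, d) · d) · g(d · c · (g(c, d, c) · c) · (d · d), c, c)) · g(g((c · d) · c · d, (d · c) · (c · c), (c · c) · d), d · (c · g(d, d, d)) · c · c · g(d, d, d), c · d · g(c, c, d) · d · c), c, c) · d · c · c
  Simplify inside:  g((g(c · d · c · d · c, ((d · c) · c) · (c · d) · d · c, d · d · c · g(c, c, d) · g(c, d, d) · d) · g(d · c · (g(c, d, c) · c) · (d · d), c, c)) · g(g((c · d) · c · d, (d · c) · (c · c), (c · c) · d), d · (c · g(d, d, d)) · c · c · g(d, d, d), c · d · g(c, c, d) · d · c), c, c)  →  g(g(c · c · c · d · d, c · c · c · c · d · d · d, c · d · d · d · g(c, c, d) · g(c, d, d)) · g(c · c · d · d · d · g(c, d, c), c, c) · g(g(c · c · d · d, c · c · c · d, c · c · d), c · c · c · d · g(d, d, d) · g(d, d, d), c · c · d · d · g(c, c, d)), c, c)
  Order the arguments:  c · c · c · d · d · d · g(g(c · c · c · d · d, c · c · c · c · d · d · d, c · d · d · d · g(c, c, d) · g(c, d, d)) · g(c · c · d · d · d · g(c, d, c), c, c) · g(g(c · c · d · d, c · c · c · d, c · c · d), c · c · c · d · g(d, d, d) · g(d, d, d), c · c · d · d · g(c, c, d)), c, c)
  Put back:  g(c · c · c · d · d · d · g(g(c · c · c · d · d, c · c · c · c · d · d · d, c · d · d · d · g(c, c, d) · g(c, d, d)) · g(c · c · d · d · d · g(c, d, c), c, c) · g(g(c · c · d · d, c · c · c · d, c · c · d), c · c · c · d · g(d, d, d) · g(d, d, d), c · c · d · d · g(c, c, d)), c, c), c, d)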